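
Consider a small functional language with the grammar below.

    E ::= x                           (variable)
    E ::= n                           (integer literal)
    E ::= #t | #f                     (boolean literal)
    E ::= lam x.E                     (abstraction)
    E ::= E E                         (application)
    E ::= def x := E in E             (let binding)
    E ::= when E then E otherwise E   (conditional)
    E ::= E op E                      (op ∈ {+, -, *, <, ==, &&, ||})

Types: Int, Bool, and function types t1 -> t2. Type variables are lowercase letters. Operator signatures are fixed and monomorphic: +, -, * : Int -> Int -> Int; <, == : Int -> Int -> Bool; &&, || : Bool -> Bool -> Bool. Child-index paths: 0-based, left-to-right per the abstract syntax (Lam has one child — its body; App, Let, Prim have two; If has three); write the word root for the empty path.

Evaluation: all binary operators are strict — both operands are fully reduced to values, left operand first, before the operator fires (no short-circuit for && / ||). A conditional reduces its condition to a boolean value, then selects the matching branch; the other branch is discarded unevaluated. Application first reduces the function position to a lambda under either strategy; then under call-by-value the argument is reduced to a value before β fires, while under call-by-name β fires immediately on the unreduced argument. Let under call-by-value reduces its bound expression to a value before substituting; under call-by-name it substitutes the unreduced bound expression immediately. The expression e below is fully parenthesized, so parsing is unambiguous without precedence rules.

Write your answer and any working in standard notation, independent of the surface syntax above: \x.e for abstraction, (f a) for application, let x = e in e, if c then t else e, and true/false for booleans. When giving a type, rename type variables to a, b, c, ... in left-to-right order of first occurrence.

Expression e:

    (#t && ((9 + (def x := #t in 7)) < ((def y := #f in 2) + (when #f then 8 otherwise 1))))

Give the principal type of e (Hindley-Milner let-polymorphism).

Answer: Bool

Working:
  unify Bool ~ Bool
  unify Int ~ Int
let x : Bool
  unify Int ~ Int
  unify Int ~ Int
let y : Bool
  unify Int ~ Int
  unify Bool ~ Bool
  unify Int ~ Int
  unify Int ~ Int
  unify Int ~ Int
  unify Bool ~ Bool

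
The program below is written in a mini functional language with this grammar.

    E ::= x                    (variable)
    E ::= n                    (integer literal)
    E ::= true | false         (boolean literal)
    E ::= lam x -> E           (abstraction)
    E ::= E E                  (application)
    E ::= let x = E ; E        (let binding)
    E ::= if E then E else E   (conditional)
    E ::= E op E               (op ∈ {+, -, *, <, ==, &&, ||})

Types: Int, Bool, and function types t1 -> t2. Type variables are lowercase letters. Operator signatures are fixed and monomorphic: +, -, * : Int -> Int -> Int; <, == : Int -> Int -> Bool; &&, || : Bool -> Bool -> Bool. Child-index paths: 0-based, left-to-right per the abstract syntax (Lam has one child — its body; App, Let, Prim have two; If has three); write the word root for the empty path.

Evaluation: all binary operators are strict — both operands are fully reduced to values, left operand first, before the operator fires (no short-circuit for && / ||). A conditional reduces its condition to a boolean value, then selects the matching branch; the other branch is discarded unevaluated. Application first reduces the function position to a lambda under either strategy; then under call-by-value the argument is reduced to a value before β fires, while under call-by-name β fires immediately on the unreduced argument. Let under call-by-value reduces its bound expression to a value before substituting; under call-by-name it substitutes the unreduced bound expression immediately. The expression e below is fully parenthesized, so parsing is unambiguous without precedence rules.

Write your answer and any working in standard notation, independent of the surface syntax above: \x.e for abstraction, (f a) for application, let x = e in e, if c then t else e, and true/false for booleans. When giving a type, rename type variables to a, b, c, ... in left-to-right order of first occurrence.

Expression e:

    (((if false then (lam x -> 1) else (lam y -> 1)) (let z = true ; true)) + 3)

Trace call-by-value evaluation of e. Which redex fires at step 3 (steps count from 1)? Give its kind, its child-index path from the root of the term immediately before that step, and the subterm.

Working:
step 0: (((if false then (\x.1) else (\y.1)) (let z = true in true)) + 3)
step 1: [if@0.0] (((\y.1) (let z = true in true)) + 3)
step 2: [let@0.1] (((\y.1) true) + 3)
step 3: [beta@0] (1 + 3)

Answer: beta at 0 : ((\y.1) true)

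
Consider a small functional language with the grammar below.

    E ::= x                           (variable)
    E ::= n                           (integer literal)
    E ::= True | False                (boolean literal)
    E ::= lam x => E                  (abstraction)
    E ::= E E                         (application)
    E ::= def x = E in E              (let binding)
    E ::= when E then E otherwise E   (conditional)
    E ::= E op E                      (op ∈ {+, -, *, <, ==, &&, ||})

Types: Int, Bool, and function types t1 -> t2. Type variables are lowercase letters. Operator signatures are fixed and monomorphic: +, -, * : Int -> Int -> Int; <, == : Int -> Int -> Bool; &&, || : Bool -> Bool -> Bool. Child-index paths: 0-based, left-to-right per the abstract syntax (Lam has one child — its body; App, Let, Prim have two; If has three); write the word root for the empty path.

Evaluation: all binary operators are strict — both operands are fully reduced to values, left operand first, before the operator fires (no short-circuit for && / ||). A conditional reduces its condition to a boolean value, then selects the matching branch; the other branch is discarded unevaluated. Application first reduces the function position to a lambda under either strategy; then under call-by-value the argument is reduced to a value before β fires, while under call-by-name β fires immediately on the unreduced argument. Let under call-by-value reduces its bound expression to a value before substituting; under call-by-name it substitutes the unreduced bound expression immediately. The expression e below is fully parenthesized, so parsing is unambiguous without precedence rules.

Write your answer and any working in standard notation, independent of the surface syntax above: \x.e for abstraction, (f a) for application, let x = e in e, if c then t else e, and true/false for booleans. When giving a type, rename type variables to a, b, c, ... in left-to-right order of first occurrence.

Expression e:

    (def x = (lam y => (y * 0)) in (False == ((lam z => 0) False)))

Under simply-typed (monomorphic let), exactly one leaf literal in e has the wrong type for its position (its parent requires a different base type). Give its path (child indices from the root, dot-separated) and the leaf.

Working:
y : a
  unify a ~ Int
  unify Int ~ Int
\y._ : Int -> Int
let x : Int -> Int
  unify Bool ~ Int
  FAIL: mismatch Bool ~ Int

Answer: 1.0 : false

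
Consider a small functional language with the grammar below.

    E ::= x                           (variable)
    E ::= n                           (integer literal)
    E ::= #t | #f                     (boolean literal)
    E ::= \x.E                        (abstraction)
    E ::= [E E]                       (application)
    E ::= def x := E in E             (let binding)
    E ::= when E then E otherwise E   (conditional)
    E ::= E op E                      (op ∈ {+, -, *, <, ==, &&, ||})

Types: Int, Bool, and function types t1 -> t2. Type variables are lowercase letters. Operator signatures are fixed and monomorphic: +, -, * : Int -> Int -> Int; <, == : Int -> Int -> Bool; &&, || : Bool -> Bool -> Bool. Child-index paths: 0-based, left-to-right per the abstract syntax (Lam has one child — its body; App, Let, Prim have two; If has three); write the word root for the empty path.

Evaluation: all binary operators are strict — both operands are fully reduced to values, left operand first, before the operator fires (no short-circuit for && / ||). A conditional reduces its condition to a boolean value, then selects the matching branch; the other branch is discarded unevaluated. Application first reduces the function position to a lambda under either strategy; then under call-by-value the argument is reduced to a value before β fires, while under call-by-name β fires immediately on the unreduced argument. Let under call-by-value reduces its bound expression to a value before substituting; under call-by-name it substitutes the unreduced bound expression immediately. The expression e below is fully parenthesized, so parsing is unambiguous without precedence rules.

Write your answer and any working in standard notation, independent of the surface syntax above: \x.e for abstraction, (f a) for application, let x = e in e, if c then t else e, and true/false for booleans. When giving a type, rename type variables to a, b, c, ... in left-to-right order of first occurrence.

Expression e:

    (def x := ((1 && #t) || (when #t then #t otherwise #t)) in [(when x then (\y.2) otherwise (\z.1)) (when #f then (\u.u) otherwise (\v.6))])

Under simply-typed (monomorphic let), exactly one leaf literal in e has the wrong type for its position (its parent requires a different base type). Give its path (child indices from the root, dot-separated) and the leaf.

Answer: 0.0.0 : 1

Working:
  unify Int ~ Bool
  FAIL: mismatch Int ~ Bool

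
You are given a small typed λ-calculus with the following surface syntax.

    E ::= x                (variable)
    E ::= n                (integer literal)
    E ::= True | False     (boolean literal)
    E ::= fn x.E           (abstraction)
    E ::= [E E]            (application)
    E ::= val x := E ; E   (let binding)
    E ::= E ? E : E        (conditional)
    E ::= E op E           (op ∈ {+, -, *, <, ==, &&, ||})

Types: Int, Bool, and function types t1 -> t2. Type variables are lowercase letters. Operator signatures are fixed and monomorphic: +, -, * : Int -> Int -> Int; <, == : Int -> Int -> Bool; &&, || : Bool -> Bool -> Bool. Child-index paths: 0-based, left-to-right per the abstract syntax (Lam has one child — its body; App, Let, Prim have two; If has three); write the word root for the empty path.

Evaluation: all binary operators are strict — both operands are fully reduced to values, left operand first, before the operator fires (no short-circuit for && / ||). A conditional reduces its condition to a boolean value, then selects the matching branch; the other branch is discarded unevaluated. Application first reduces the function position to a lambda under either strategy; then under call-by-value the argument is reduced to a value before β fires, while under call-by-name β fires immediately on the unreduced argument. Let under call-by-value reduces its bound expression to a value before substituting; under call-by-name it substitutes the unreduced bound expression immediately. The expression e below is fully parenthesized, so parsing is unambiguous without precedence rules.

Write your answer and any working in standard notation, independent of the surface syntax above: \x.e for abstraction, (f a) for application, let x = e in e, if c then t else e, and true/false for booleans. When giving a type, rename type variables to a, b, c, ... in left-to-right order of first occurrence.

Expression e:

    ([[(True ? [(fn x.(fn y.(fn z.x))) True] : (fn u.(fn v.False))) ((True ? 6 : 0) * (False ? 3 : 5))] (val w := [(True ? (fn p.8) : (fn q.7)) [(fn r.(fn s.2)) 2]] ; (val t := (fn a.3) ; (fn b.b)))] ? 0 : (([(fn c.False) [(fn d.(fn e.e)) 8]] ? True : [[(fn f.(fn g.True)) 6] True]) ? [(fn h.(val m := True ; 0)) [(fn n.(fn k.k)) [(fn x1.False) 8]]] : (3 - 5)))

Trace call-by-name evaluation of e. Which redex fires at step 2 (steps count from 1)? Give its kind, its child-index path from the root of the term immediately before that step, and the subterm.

Working:
step 0: (if (((if true then ((\x.(\y.(\z.x))) true) else (\u.(\v.false))) ((if true then 6 else 0) * (if false then 3 else 5))) (let w = ((if true then (\p.8) else (\q.7)) ((\r.(\s.2)) 2)) in (let t = (\a.3) in (\b.b)))) then 0 else (if (if ((\c.false) ((\d.(\e.e)) 8)) then true else (((\f.(\g.true)) 6) true)) then ((\h.(let m = true in 0)) ((\n.(\k.k)) ((\x1.false) 8))) else (3 - 5)))
step 1: [if@0.0.0] (if ((((\x.(\y.(\z.x))) true) ((if true then 6 else 0) * (if false then 3 else 5))) (let w = ((if true then (\p.8) else (\q.7)) ((\r.(\s.2)) 2)) in (let t = (\a.3) in (\b.b)))) then 0 else (if (if ((\c.false) ((\d.(\e.e)) 8)) then true else (((\f.(\g.true)) 6) true)) then ((\h.(let m = true in 0)) ((\n.(\k.k)) ((\x1.false) 8))) else (3 - 5)))
step 2: [beta@0.0.0] (if (((\y.(\z.true)) ((if true then 6 else 0) * (if false then 3 else 5))) (let w = ((if true then (\p.8) else (\q.7)) ((\r.(\s.2)) 2)) in (let t = (\a.3) in (\b.b)))) then 0 else (if (if ((\c.false) ((\d.(\e.e)) 8)) then true else (((\f.(\g.true)) 6) true)) then ((\h.(let m = true in 0)) ((\n.(\k.k)) ((\x1.false) 8))) else (3 - 5)))

Answer: beta at 0.0.0 : ((\x.(\y.(\z.x))) true)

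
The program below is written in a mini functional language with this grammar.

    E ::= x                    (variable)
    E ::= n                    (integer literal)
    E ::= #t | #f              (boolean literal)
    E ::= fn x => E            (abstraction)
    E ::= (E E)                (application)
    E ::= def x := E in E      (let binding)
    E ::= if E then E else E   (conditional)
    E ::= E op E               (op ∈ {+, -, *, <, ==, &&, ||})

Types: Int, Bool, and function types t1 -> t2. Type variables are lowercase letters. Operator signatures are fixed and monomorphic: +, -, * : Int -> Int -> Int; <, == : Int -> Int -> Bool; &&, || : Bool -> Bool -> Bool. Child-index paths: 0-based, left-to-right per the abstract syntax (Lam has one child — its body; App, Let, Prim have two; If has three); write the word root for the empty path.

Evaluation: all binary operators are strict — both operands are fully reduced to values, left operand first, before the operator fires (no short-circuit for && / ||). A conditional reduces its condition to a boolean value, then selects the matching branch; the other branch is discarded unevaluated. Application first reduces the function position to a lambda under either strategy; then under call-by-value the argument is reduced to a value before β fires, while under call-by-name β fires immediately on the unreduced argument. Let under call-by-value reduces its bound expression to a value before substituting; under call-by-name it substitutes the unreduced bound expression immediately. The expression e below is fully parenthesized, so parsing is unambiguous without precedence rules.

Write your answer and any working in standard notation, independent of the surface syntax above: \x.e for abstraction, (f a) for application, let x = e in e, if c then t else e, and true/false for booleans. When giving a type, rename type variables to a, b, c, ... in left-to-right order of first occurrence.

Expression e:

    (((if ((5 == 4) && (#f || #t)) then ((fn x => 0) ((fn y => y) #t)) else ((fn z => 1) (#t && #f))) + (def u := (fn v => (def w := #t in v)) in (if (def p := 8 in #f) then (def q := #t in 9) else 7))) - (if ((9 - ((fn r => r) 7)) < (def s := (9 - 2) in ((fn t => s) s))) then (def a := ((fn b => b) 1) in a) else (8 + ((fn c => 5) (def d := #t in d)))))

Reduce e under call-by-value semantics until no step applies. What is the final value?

Answer: 7

Derivation:
step 0: (((if ((5 == 4) && (false || true)) then ((\x.0) ((\y.y) true)) else ((\z.1) (true && false))) + (let u = (\v.(let w = true in v)) in (if (let p = 8 in false) then (let q = true in 9) else 7))) - (if ((9 - ((\r.r) 7)) < (let s = (9 - 2) in ((\t.s) s))) then (let a = ((\b.b) 1) in a) else (8 + ((\c.5) (let d = true in d)))))
step 1: [delta@0.0.0.0] (((if (false && (false || true)) then ((\x.0) ((\y.y) true)) else ((\z.1) (true && false))) + (let u = (\v.(let w = true in v)) in (if (let p = 8 in false) then (let q = true in 9) else 7))) - (if ((9 - ((\r.r) 7)) < (let s = (9 - 2) in ((\t.s) s))) then (let a = ((\b.b) 1) in a) else (8 + ((\c.5) (let d = true in d)))))
step 2: [delta@0.0.0.1] (((if (false && true) then ((\x.0) ((\y.y) true)) else ((\z.1) (true && false))) + (let u = (\v.(let w = true in v)) in (if (let p = 8 in false) then (let q = true in 9) else 7))) - (if ((9 - ((\r.r) 7)) < (let s = (9 - 2) in ((\t.s) s))) then (let a = ((\b.b) 1) in a) else (8 + ((\c.5) (let d = true in d)))))
step 3: [delta@0.0.0] (((if false then ((\x.0) ((\y.y) true)) else ((\z.1) (true && false))) + (let u = (\v.(let w = true in v)) in (if (let p = 8 in false) then (let q = true in 9) else 7))) - (if ((9 - ((\r.r) 7)) < (let s = (9 - 2) in ((\t.s) s))) then (let a = ((\b.b) 1) in a) else (8 + ((\c.5) (let d = true in d)))))
step 4: [if@0.0] ((((\z.1) (true && false)) + (let u = (\v.(let w = true in v)) in (if (let p = 8 in false) then (let q = true in 9) else 7))) - (if ((9 - ((\r.r) 7)) < (let s = (9 - 2) in ((\t.s) s))) then (let a = ((\b.b) 1) in a) else (8 + ((\c.5) (let d = true in d)))))
step 5: [delta@0.0.1] ((((\z.1) false) + (let u = (\v.(let w = true in v)) in (if (let p = 8 in false) then (let q = true in 9) else 7))) - (if ((9 - ((\r.r) 7)) < (let s = (9 - 2) in ((\t.s) s))) then (let a = ((\b.b) 1) in a) else (8 + ((\c.5) (let d = true in d)))))
step 6: [beta@0.0] ((1 + (let u = (\v.(let w = true in v)) in (if (let p = 8 in false) then (let q = true in 9) else 7))) - (if ((9 - ((\r.r) 7)) < (let s = (9 - 2) in ((\t.s) s))) then (let a = ((\b.b) 1) in a) else (8 + ((\c.5) (let d = true in d)))))
step 7: [let@0.1] ((1 + (if (let p = 8 in false) then (let q = true in 9) else 7)) - (if ((9 - ((\r.r) 7)) < (let s = (9 - 2) in ((\t.s) s))) then (let a = ((\b.b) 1) in a) else (8 + ((\c.5) (let d = true in d)))))
step 8: [let@0.1.0] ((1 + (if false then (let q = true in 9) else 7)) - (if ((9 - ((\r.r) 7)) < (let s = (9 - 2) in ((\t.s) s))) then (let a = ((\b.b) 1) in a) else (8 + ((\c.5) (let d = true in d)))))
step 9: [if@0.1] ((1 + 7) - (if ((9 - ((\r.r) 7)) < (let s = (9 - 2) in ((\t.s) s))) then (let a = ((\b.b) 1) in a) else (8 + ((\c.5) (let d = true in d)))))
step 10: [delta@0] (8 - (if ((9 - ((\r.r) 7)) < (let s = (9 - 2) in ((\t.s) s))) then (let a = ((\b.b) 1) in a) else (8 + ((\c.5) (let d = true in d)))))
step 11: [beta@1.0.0.1] (8 - (if ((9 - 7) < (let s = (9 - 2) in ((\t.s) s))) then (let a = ((\b.b) 1) in a) else (8 + ((\c.5) (let d = true in d)))))
step 12: [delta@1.0.0] (8 - (if (2 < (let s = (9 - 2) in ((\t.s) s))) then (let a = ((\b.b) 1) in a) else (8 + ((\c.5) (let d = true in d)))))
step 13: [delta@1.0.1.0] (8 - (if (2 < (let s = 7 in ((\t.s) s))) then (let a = ((\b.b) 1) in a) else (8 + ((\c.5) (let d = true in d)))))
step 14: [let@1.0.1] (8 - (if (2 < ((\t.7) 7)) then (let a = ((\b.b) 1) in a) else (8 + ((\c.5) (let d = true in d)))))
step 15: [beta@1.0.1] (8 - (if (2 < 7) then (let a = ((\b.b) 1) in a) else (8 + ((\c.5) (let d = true in d)))))
step 16: [delta@1.0] (8 - (if true then (let a = ((\b.b) 1) in a) else (8 + ((\c.5) (let d = true in d)))))
step 17: [if@1] (8 - (let a = ((\b.b) 1) in a))
step 18: [beta@1.0] (8 - (let a = 1 in a))
step 19: [let@1] (8 - 1)
step 20: [delta@root] 7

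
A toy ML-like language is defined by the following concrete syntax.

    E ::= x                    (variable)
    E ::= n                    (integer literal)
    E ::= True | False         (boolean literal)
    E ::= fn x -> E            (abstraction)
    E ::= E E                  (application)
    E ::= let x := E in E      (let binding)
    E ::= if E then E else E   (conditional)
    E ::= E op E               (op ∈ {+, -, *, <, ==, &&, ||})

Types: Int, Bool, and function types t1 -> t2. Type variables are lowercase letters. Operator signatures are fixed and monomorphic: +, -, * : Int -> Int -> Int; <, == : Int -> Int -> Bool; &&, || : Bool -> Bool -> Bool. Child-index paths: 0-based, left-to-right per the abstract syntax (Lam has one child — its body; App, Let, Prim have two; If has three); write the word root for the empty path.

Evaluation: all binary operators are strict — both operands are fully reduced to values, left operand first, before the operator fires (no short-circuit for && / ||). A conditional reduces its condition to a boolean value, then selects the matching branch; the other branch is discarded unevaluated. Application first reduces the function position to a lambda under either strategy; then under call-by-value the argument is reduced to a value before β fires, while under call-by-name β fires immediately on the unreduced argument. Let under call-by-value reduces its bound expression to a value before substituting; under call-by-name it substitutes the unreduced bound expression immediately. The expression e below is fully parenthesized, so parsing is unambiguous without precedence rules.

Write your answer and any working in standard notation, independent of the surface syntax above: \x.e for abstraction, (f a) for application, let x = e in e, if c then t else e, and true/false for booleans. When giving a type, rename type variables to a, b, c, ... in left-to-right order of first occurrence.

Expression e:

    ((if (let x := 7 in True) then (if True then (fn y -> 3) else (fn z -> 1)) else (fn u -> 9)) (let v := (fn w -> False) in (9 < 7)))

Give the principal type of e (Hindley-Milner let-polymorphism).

Working:
let x : Int
  unify Bool ~ Bool
  unify Bool ~ Bool
\y._ : a -> Int
\z._ : b -> Int
  unify a -> Int ~ b -> Int
  unify a ~ b
  unify Int ~ Int
\u._ : c -> Int
  unify b -> Int ~ c -> Int
  unify b ~ c
  unify Int ~ Int
\w._ : d -> Bool
let v : forall. d -> Bool
  unify Int ~ Int
  unify Int ~ Int
  unify c -> Int ~ Bool -> e
  unify c ~ Bool
  unify Int ~ e
_ _ : Int

Answer: Int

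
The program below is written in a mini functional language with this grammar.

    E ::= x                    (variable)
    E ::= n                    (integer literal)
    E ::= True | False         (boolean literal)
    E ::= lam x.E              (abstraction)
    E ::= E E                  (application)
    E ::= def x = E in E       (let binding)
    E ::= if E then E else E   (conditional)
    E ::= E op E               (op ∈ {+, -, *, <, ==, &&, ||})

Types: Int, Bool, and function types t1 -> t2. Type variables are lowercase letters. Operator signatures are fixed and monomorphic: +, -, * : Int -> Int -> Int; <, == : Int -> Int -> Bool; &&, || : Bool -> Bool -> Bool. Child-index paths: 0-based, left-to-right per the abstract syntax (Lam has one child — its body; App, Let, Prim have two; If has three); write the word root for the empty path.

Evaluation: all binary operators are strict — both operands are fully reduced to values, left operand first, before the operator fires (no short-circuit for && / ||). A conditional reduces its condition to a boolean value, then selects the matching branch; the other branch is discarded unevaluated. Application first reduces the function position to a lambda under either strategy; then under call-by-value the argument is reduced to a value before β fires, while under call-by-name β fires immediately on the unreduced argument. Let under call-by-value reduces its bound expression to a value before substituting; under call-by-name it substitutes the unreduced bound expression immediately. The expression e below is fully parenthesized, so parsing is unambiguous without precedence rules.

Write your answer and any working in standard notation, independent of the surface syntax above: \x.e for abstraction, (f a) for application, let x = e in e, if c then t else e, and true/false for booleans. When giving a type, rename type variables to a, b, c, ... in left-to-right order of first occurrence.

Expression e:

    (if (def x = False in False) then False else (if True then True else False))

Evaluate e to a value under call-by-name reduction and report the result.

Answer: true

Trace:
step 0: (if (let x = false in false) then false else (if true then true else false))
step 1: [let@0] (if false then false else (if true then true else false))
step 2: [if@root] (if true then true else false)
step 3: [if@root] true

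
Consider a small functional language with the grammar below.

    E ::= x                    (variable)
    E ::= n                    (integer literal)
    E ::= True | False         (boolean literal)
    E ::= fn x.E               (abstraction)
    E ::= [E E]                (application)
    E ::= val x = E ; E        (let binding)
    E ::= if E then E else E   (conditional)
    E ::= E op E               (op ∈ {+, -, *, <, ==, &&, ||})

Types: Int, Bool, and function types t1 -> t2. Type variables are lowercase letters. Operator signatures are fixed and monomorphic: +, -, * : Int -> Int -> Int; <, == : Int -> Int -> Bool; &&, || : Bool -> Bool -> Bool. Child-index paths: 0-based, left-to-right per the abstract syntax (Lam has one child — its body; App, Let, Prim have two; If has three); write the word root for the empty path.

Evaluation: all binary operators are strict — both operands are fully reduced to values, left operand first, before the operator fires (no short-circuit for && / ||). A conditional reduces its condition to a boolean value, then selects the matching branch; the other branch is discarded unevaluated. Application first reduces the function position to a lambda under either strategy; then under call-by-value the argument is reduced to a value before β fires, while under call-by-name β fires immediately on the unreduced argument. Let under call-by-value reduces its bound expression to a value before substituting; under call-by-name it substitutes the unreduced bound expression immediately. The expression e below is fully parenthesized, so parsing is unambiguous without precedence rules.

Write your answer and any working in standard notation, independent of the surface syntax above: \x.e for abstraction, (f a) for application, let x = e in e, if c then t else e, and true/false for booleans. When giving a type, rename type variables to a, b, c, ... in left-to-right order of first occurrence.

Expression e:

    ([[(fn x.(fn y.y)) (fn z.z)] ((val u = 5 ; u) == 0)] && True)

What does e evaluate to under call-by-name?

Answer: false

Working:
step 0: ((((\x.(\y.y)) (\z.z)) ((let u = 5 in u) == 0)) && true)
step 1: [beta@0.0] (((\y.y) ((let u = 5 in u) == 0)) && true)
step 2: [beta@0] (((let u = 5 in u) == 0) && true)
step 3: [let@0.0] ((5 == 0) && true)
step 4: [delta@0] (false && true)
step 5: [delta@root] false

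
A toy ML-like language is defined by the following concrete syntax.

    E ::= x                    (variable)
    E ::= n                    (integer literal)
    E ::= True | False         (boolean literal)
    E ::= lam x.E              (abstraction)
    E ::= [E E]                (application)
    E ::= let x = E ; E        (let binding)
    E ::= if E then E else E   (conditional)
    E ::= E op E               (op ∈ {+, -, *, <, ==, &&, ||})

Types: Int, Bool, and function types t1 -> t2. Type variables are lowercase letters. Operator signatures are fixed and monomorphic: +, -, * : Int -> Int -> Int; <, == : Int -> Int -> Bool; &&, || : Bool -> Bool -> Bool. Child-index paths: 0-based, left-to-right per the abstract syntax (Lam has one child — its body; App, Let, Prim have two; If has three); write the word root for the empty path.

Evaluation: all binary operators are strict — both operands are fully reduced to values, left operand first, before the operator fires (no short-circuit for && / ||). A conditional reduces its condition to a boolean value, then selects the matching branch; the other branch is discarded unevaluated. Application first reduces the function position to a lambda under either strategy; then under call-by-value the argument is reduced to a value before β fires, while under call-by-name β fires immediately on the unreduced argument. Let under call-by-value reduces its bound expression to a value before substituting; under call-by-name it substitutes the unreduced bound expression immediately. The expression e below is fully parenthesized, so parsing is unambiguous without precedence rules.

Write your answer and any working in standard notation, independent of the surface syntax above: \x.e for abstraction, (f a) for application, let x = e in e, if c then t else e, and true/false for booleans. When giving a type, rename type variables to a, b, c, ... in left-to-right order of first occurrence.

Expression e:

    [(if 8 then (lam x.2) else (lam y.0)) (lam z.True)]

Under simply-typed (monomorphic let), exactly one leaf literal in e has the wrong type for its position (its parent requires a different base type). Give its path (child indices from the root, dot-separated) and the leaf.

Working:
  unify Int ~ Bool
  FAIL: mismatch Int ~ Bool

Answer: 0.0 : 8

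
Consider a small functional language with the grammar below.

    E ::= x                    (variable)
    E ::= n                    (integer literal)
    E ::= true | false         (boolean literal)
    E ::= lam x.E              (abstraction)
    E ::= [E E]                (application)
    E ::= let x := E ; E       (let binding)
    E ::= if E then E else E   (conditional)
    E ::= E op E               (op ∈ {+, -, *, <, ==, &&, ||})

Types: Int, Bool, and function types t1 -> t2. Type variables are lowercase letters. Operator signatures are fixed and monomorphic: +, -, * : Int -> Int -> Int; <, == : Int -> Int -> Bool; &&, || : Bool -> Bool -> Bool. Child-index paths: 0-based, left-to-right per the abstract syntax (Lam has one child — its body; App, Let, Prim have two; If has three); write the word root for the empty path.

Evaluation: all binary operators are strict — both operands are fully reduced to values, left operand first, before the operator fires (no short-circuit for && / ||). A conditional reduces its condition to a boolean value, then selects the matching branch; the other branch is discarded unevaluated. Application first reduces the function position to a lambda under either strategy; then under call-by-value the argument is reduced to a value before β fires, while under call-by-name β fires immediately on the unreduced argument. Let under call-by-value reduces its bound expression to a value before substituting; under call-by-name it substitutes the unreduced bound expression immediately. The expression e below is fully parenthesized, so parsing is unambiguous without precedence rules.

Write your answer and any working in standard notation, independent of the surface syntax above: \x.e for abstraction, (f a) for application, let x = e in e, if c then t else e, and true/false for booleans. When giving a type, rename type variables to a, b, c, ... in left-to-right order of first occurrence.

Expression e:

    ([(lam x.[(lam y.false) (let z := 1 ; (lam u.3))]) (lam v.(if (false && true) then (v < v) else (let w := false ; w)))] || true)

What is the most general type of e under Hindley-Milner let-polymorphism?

Derivation:
\y._ : b -> Bool
let z : Int
\u._ : c -> Int
  unify b -> Bool ~ (c -> Int) -> d
  unify b ~ c -> Int
  unify Bool ~ d
_ _ : Bool
\x._ : a -> Bool
  unify Bool ~ Bool
  unify Bool ~ Bool
  unify Bool ~ Bool
v : e
  unify e ~ Int
v : Int
  unify Int ~ Int
let w : Bool
w : Bool
  unify Bool ~ Bool
\v._ : Int -> Bool
  unify a -> Bool ~ (Int -> Bool) -> f
  unify a ~ Int -> Bool
  unify Bool ~ f
_ _ : Bool
  unify Bool ~ Bool
  unify Bool ~ Bool

Answer: Bool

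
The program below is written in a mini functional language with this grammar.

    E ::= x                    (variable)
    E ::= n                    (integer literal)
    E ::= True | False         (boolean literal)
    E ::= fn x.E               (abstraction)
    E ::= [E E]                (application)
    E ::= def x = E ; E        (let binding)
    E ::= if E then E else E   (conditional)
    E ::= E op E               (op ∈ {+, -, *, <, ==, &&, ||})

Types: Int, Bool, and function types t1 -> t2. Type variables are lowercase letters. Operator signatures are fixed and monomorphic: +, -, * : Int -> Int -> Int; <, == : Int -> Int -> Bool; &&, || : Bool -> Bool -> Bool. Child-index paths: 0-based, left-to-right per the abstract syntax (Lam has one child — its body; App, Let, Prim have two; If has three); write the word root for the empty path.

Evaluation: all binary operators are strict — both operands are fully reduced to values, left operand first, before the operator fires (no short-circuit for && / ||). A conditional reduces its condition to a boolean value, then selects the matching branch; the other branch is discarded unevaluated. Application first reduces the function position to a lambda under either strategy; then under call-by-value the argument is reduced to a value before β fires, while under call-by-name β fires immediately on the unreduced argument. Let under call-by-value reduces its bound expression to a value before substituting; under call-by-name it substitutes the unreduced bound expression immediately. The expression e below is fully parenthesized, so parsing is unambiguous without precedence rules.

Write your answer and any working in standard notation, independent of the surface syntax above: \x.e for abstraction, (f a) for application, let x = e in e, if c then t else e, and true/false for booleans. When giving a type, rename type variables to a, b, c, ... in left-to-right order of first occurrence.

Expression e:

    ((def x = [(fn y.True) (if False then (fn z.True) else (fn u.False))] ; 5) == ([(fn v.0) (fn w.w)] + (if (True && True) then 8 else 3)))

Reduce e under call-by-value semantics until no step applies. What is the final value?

Working:
step 0: ((let x = ((\y.true) (if false then (\z.true) else (\u.false))) in 5) == (((\v.0) (\w.w)) + (if (true && true) then 8 else 3)))
step 1: [if@0.0.1] ((let x = ((\y.true) (\u.false)) in 5) == (((\v.0) (\w.w)) + (if (true && true) then 8 else 3)))
step 2: [beta@0.0] ((let x = true in 5) == (((\v.0) (\w.w)) + (if (true && true) then 8 else 3)))
step 3: [let@0] (5 == (((\v.0) (\w.w)) + (if (true && true) then 8 else 3)))
step 4: [beta@1.0] (5 == (0 + (if (true && true) then 8 else 3)))
step 5: [delta@1.1.0] (5 == (0 + (if true then 8 else 3)))
step 6: [if@1.1] (5 == (0 + 8))
step 7: [delta@1] (5 == 8)
step 8: [delta@root] false

Answer: false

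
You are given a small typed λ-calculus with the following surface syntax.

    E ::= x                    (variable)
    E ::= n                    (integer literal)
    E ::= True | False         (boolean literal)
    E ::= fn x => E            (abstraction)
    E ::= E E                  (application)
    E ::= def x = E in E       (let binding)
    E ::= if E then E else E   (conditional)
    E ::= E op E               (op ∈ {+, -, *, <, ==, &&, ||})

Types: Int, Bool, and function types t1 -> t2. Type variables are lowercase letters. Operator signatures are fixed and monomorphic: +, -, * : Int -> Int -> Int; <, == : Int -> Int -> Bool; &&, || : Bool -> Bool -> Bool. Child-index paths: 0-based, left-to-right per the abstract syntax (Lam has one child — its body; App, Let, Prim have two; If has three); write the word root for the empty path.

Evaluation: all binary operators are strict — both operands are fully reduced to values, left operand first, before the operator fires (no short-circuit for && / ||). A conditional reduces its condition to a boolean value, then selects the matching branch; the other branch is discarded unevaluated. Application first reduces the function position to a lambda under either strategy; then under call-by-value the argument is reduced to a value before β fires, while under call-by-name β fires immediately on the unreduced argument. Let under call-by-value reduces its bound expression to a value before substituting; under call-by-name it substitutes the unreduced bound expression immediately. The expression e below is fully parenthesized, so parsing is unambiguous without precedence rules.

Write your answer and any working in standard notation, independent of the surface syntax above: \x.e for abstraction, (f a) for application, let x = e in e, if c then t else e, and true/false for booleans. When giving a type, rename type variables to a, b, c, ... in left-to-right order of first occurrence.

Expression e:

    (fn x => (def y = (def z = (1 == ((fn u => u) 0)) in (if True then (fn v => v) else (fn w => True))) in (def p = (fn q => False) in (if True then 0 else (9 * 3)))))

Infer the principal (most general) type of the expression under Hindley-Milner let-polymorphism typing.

Derivation:
  unify Int ~ Int
u : b
\u._ : b -> b
  unify b -> b ~ Int -> c
  unify b ~ Int
  unify Int ~ c
_ _ : Int
  unify Int ~ Int
let z : Bool
  unify Bool ~ Bool
v : d
\v._ : d -> d
\w._ : e -> Bool
  unify d -> d ~ e -> Bool
  unify d ~ e
  unify e ~ Bool
let y : Bool -> Bool
\q._ : f -> Bool
let p : forall. f -> Bool
  unify Bool ~ Bool
  unify Int ~ Int
  unify Int ~ Int
  unify Int ~ Int
\x._ : a -> Int

Answer: a -> Int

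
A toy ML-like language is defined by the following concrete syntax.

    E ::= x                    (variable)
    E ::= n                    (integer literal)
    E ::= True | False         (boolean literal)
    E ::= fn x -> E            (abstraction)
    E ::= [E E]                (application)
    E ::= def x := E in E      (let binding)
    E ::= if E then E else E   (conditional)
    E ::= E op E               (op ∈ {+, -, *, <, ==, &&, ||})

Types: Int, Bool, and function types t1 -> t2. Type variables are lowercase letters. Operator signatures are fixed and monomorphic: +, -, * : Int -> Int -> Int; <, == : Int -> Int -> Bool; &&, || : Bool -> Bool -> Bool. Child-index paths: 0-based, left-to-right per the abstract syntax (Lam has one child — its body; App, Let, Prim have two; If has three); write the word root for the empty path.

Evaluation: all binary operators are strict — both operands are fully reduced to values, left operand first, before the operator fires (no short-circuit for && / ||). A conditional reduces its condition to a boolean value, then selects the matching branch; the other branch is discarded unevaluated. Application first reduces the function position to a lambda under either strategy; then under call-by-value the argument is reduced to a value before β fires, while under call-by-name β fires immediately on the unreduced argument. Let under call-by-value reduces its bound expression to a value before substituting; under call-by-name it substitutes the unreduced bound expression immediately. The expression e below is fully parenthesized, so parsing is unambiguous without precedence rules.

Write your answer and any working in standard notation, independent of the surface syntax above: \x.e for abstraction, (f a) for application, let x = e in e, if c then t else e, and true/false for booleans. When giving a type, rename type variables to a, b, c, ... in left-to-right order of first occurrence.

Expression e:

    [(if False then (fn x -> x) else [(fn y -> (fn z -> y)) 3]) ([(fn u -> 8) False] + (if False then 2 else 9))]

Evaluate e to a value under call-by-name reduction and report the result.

Answer: 3

Working:
step 0: ((if false then (\x.x) else ((\y.(\z.y)) 3)) (((\u.8) false) + (if false then 2 else 9)))
step 1: [if@0] (((\y.(\z.y)) 3) (((\u.8) false) + (if false then 2 else 9)))
step 2: [beta@0] ((\z.3) (((\u.8) false) + (if false then 2 else 9)))
step 3: [beta@root] 3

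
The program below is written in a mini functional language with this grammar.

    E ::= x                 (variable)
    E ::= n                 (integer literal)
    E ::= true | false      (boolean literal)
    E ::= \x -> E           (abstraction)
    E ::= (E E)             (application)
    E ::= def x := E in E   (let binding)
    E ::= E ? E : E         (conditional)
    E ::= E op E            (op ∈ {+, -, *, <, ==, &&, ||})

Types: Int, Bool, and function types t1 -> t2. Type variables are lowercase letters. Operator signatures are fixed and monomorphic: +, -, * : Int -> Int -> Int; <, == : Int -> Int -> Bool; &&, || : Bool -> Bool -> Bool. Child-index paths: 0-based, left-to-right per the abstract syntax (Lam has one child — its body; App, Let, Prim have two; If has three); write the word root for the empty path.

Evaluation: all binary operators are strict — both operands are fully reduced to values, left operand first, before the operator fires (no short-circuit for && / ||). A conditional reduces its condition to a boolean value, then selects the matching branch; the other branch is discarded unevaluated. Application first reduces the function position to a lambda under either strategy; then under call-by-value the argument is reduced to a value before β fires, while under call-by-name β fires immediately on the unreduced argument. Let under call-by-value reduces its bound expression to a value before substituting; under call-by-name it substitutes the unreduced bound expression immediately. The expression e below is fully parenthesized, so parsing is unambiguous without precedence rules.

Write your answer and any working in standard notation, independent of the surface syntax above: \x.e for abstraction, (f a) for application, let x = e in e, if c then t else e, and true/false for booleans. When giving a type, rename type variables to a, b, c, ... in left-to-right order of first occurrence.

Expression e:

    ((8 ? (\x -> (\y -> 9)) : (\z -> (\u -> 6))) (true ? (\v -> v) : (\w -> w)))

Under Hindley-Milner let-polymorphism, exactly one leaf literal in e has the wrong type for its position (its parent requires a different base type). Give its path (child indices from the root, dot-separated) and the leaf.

Answer: 0.0 : 8

Derivation:
  unify Int ~ Bool
  FAIL: mismatch Int ~ Bool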